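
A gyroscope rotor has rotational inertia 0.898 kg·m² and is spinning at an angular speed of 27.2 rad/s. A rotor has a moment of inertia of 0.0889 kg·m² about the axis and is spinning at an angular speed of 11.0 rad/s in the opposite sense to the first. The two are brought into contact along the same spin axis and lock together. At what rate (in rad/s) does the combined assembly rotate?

|ω_f| ≈ 23.8 rad/s

No external torque acts about the common axis, so total angular momentum is conserved.
Taking A's sense as positive: L = (0.8980)(27.2) − (0.08890)(11.0) = 23.45 kg·m²·rad/s.
Combined I = 0.8980 + 0.08890 = 0.9869 kg·m².
ω_f = L / I = 23.45 / 0.9869 = 23.76 rad/s.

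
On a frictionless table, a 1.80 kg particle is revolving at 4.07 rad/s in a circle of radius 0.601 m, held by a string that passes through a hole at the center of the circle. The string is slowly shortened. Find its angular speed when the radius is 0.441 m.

No torque about the axis ⇒ m r₁² ω₁ = m r₂² ω₂.
ω₂ = ω₁ (r₁/r₂)² = (4.07)(0.601/0.441)² = 7.559 rad/s.

ω₂ ≈ 7.56 rad/s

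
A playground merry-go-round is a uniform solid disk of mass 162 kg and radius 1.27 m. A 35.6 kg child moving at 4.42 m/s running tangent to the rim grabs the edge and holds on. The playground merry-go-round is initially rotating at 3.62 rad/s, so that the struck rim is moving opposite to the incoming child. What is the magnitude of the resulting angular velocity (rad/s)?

About the axle the impulsive forces during the collision are internal, so angular momentum about that axis is conserved.
I_p = ½(162)(1.27)² = 130.6 kg·m². Taking the sense of the child's angular momentum as positive, L_{child} = m v R = (35.6)(4.42)(1.27) = 199.8 kg·m²/s.
L_i = −I_p ω_p + m v R = −(130.6)(3.62) + 199.8 = -273.1 kg·m²/s.
After sticking, I_f = I_p + m R² = 130.6 + (35.6)(1.27)² = 188.1 kg·m².
ω_f = L_i / I_f = -273.1 / 188.1 = -1.452 rad/s.

|ω_f| ≈ 1.45 rad/s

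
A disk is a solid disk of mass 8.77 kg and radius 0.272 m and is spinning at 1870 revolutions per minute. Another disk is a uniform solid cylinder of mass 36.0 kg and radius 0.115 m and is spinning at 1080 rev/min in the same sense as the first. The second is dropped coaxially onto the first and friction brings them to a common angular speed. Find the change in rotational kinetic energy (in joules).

ΔKE ≈ -470 J

The coupling torques are internal; angular momentum about the shared axis is conserved.
Moments of inertia: I_A = ½(8.77)(0.272)² = 0.3244 kg·m²; I_B = ½(36.0)(0.115)² = 0.2381 kg·m².
Taking A's sense as positive: L = (0.3244)(1870) + (0.2381)(1080) = 863.8 kg·m²·rpm.
Combined I = 0.3244 + 0.2381 = 0.5625 kg·m².
ω_f = L / I = 863.8 / 0.5625 = 1536 rpm.
KE_i = ½ΣIω² = 7743 J; KE_f = ½(0.5625)(160.8)² = 7273 J.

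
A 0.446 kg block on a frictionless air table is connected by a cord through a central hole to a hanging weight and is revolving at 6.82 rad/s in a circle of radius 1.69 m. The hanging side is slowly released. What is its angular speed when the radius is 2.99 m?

The constraining force is radial, so m r² ω about the center is conserved.
ω₂ = ω₁ (r₁/r₂)² = (6.82)(1.69/2.99)² = 2.179 rad/s.

ω₂ ≈ 2.18 rad/s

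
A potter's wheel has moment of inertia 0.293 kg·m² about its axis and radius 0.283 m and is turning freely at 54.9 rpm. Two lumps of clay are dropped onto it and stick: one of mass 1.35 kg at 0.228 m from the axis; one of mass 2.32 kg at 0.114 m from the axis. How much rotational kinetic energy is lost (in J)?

energy lost ≈ 1.24 J

The added mass arrives with no angular momentum about the axis, and any external torque about the axis is negligible, so the system's angular momentum is conserved.
Added inertia Σmr² = (1.35)(0.228)² + (2.32)(0.114)² = 0.1003 kg·m²; I_f = 0.2930 + 0.1003 = 0.3933 kg·m².
ω_f = I_p ω_i / I_f = (0.2930)(54.9) / 0.3933 = 40.90 rpm.
KE_i = ½(0.2930)(5.749 rad/s)² = 4.842 J; KE_f = ½(0.3933)(4.283)² = 3.607 J.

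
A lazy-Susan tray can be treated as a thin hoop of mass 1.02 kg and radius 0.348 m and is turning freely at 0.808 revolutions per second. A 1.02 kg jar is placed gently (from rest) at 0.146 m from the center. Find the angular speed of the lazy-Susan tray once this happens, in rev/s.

The added mass arrives with no angular momentum about the center, and any external torque about the center is negligible, so the system's angular momentum is conserved.
I_p = (1.02)(0.348)² = 0.1235 kg·m².
Added inertia Σmr² = (1.02)(0.146)² = 0.02174 kg·m²; I_f = 0.1235 + 0.02174 = 0.1453 kg·m².
ω_f = I_p ω_i / I_f = (0.1235)(0.808) / 0.1453 = 0.6871 rev/s.

ω_f ≈ 0.687 rev/s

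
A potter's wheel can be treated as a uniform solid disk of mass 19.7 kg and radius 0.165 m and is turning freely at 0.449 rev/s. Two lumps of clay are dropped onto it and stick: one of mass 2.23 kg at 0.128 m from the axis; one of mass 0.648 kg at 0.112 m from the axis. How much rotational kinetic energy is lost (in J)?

The added mass arrives with no angular momentum about the axis, and any external torque about the axis is negligible, so the system's angular momentum is conserved.
I_p = ½(19.7)(0.165)² = 0.2682 kg·m².
Added inertia Σmr² = (2.23)(0.128)² + (0.648)(0.112)² = 0.04466 kg·m²; I_f = 0.2682 + 0.04466 = 0.3128 kg·m².
ω_f = I_p ω_i / I_f = (0.2682)(0.449) / 0.3128 = 0.3849 rev/s.
KE_i = ½(0.2682)(2.821 rad/s)² = 1.067 J; KE_f = ½(0.3128)(2.418)² = 0.9148 J.

energy lost ≈ 0.152 J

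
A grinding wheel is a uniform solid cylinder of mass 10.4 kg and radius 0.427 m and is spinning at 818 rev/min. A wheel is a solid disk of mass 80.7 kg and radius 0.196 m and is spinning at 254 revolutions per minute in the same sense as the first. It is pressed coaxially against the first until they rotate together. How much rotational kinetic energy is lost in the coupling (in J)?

ΔKE lost ≈ 1030 J

The coupling torques are internal; angular momentum about the shared axis is conserved.
Moments of inertia: I_A = ½(10.4)(0.427)² = 0.9481 kg·m²; I_B = ½(80.7)(0.196)² = 1.550 kg·m².
Taking A's sense as positive: L = (0.9481)(818) + (1.550)(254) = 1169 kg·m²·rpm.
Combined I = 0.9481 + 1.550 = 2.498 kg·m².
ω_f = L / I = 1169 / 2.498 = 468.0 rpm.
KE_i = ½ΣIω² = 4027 J; KE_f = ½(2.498)(49.01)² = 3001 J.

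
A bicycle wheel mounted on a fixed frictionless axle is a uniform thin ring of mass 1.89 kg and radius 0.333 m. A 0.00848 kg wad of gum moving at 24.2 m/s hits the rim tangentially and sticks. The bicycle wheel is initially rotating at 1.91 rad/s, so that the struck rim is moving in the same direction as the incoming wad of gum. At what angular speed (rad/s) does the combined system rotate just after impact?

About the axle the impulsive forces during the collision are internal, so angular momentum about that axis is conserved.
I_p = (1.89)(0.333)² = 0.2096 kg·m². Taking the sense of the wad of gum's angular momentum as positive, L_{wad} = m v R = (0.00848)(24.2)(0.333) = 0.06834 kg·m²/s.
L_i = +I_p ω_p + m v R = +(0.2096)(1.91) + 0.06834 = 0.4686 kg·m²/s.
After sticking, I_f = I_p + m R² = 0.2096 + (0.00848)(0.333)² = 0.2105 kg·m².
ω_f = L_i / I_f = 0.4686 / 0.2105 = 2.226 rad/s.

|ω_f| ≈ 2.23 rad/s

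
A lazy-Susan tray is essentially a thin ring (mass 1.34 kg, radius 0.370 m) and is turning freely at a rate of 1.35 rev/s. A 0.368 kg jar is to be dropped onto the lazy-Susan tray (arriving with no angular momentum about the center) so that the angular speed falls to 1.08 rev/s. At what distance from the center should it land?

r ≈ 0.353 m

No external torque acts about the center; L_before = L_after.
I_p = (1.34)(0.370)² = 0.1834 kg·m².
I_p ω_i = (I_p + m r²) ω_f ⇒ m r² = I_p(ω_i/ω_f − 1) = 0.1834(1.35/1.08 − 1) = 0.04586 kg·m².
r = √(0.04586/0.368) = 0.3530 m.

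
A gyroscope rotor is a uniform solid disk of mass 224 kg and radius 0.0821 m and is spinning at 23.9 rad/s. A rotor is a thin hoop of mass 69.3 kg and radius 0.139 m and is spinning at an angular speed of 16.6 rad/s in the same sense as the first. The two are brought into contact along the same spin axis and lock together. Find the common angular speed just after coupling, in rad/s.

The coupling torques are internal; angular momentum about the shared axis is conserved.
Moments of inertia: I_A = ½(224)(0.0821)² = 0.7549 kg·m²; I_B = (69.3)(0.139)² = 1.339 kg·m².
Taking A's sense as positive: L = (0.7549)(23.9) + (1.339)(16.6) = 40.27 kg·m²·rad/s.
Combined I = 0.7549 + 1.339 = 2.094 kg·m².
ω_f = L / I = 40.27 / 2.094 = 19.23 rad/s.

|ω_f| ≈ 19.2 rad/s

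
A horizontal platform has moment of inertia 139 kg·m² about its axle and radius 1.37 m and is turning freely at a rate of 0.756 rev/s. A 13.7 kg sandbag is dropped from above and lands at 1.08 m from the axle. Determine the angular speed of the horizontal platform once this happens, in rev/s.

ω_f ≈ 0.678 rev/s

The added mass arrives with no angular momentum about the axle, and any external torque about the axle is negligible, so the system's angular momentum is conserved.
Added inertia Σmr² = (13.7)(1.08)² = 15.98 kg·m²; I_f = 139.0 + 15.98 = 155.0 kg·m².
ω_f = I_p ω_i / I_f = (139.0)(0.756) / 155.0 = 0.6781 rev/s.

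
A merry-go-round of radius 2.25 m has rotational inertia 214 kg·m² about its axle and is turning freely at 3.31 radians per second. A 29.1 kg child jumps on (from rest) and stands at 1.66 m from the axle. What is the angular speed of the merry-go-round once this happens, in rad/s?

ω_f ≈ 2.41 rad/s

The added mass arrives with no angular momentum about the axle, and any external torque about the axle is negligible, so the system's angular momentum is conserved.
Added inertia Σmr² = (29.1)(1.66)² = 80.19 kg·m²; I_f = 214.0 + 80.19 = 294.2 kg·m².
ω_f = I_p ω_i / I_f = (214.0)(3.31) / 294.2 = 2.408 rad/s.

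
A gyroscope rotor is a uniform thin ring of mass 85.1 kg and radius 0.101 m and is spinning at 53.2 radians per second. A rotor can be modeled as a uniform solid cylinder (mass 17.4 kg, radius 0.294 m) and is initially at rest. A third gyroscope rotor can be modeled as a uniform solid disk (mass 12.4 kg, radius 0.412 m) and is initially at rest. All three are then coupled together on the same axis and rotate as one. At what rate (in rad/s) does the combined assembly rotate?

|ω_f| ≈ 17.3 rad/s

The coupling torques are internal; angular momentum about the shared axis is conserved.
Moments of inertia: I_A = (85.1)(0.101)² = 0.8681 kg·m²; I_B = ½(17.4)(0.294)² = 0.7520 kg·m²; I_C = ½(12.4)(0.412)² = 1.052 kg·m².
Taking A's sense as positive: L = (0.8681)(53.2) = 46.18 kg·m²·rad/s.
Combined I = 0.8681 + 0.7520 + 1.052 = 2.673 kg·m².
ω_f = L / I = 46.18 / 2.673 = 17.28 rad/s.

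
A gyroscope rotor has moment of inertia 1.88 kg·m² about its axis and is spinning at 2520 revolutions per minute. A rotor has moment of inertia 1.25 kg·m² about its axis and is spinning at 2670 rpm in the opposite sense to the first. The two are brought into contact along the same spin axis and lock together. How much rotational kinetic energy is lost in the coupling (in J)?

ΔKE lost ≈ 1.11e+05 J

No external torque acts about the common axis, so total angular momentum is conserved.
Taking A's sense as positive: L = (1.880)(2520) − (1.250)(2670) = 1400 kg·m²·rpm.
Combined I = 1.880 + 1.250 = 3.130 kg·m².
ω_f = L / I = 1400 / 3.130 = 447.3 rpm.
KE_i = ½ΣIω² = 1.143e+05 J; KE_f = ½(3.130)(46.84)² = 3434 J.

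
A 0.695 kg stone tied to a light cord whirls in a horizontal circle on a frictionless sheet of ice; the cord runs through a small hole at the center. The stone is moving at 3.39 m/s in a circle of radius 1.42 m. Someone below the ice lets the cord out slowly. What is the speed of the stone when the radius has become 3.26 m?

Central (radial) force ⇒ zero torque about the center ⇒ m v r is constant.
v₂ = v₁ r₁ / r₂ = (3.39)(1.42) / (3.26) = 1.477 m/s.

v₂ ≈ 1.48 m/s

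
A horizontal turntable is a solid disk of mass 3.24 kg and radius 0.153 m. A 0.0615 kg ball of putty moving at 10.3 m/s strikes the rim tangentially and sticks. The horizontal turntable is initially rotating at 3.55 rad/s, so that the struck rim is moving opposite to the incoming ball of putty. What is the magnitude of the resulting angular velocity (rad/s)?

|ω_f| ≈ 0.958 rad/s

The axle reaction passes through the axle and exerts no torque about it; angular momentum about the axle is conserved through the impact.
I_p = ½(3.24)(0.153)² = 0.03792 kg·m². Taking the sense of the ball of putty's angular momentum as positive, L_{ball} = m v R = (0.0615)(10.3)(0.153) = 0.09692 kg·m²/s.
L_i = −I_p ω_p + m v R = −(0.03792)(3.55) + 0.09692 = -0.03771 kg·m²/s.
After sticking, I_f = I_p + m R² = 0.03792 + (0.0615)(0.153)² = 0.03936 kg·m².
ω_f = L_i / I_f = -0.03771 / 0.03936 = -0.9580 rad/s.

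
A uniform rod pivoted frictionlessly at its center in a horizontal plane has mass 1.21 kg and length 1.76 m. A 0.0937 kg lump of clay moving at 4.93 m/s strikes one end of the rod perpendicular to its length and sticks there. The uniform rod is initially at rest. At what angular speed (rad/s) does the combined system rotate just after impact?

|ω_f| ≈ 1.06 rad/s

The axle reaction passes through the pivot and exerts no torque about it; angular momentum about the pivot is conserved through the impact.
I_p = (1/12)(1.21)(1.76)² = 0.3123 kg·m². Taking the sense of the lump of clay's angular momentum as positive, L_{lump} = m v R = (0.0937)(4.93)(1.76/2) = 0.4065 kg·m²/s.
L_i = 0 + 0.4065 = 0.4065 kg·m²/s.
After sticking, I_f = I_p + m R² = 0.3123 + (0.0937)(1.76/2)² = 0.3849 kg·m².
ω_f = L_i / I_f = 0.4065 / 0.3849 = 1.056 rad/s.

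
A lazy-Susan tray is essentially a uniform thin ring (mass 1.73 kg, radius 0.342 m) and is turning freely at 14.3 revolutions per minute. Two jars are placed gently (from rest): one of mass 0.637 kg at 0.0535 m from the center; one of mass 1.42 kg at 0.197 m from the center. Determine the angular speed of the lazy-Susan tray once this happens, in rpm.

ω_f ≈ 11.2 rpm

The added mass arrives with no angular momentum about the center, and any external torque about the center is negligible, so the system's angular momentum is conserved.
I_p = (1.73)(0.342)² = 0.2023 kg·m².
Added inertia Σmr² = (0.637)(0.0535)² + (1.42)(0.197)² = 0.05693 kg·m²; I_f = 0.2023 + 0.05693 = 0.2593 kg·m².
ω_f = I_p ω_i / I_f = (0.2023)(14.3) / 0.2593 = 11.16 rpm.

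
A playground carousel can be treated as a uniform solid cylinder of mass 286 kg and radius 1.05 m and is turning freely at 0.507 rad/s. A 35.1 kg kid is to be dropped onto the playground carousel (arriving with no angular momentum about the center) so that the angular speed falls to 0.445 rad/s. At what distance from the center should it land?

The added mass arrives with no angular momentum about the center, and any external torque about the center is negligible, so the system's angular momentum is conserved.
I_p = ½(286)(1.05)² = 157.7 kg·m².
I_p ω_i = (I_p + m r²) ω_f ⇒ m r² = I_p(ω_i/ω_f − 1) = 157.7(0.507/0.445 − 1) = 21.97 kg·m².
r = √(21.97/35.1) = 0.7911 m.

r ≈ 0.791 m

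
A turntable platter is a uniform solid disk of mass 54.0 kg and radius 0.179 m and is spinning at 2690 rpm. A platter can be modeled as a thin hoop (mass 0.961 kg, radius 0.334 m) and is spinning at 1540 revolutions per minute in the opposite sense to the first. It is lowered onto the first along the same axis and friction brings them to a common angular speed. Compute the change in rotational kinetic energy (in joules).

ΔKE ≈ -9360 J

No external torque acts about the common axis, so total angular momentum is conserved.
Moments of inertia: I_A = ½(54.0)(0.179)² = 0.8651 kg·m²; I_B = (0.961)(0.334)² = 0.1072 kg·m².
Taking A's sense as positive: L = (0.8651)(2690) − (0.1072)(1540) = 2162 kg·m²·rpm.
Combined I = 0.8651 + 0.1072 = 0.9723 kg·m².
ω_f = L / I = 2162 / 0.9723 = 2224 rpm.
KE_i = ½ΣIω² = 35720 J; KE_f = ½(0.9723)(232.9)² = 26360 J.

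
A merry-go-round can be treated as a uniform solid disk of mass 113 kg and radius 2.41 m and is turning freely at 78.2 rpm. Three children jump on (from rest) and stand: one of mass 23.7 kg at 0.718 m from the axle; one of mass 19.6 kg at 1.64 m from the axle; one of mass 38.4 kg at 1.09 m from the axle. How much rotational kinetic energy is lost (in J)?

energy lost ≈ 2770 J

No external torque acts about the axle; L_before = L_after.
I_p = ½(113)(2.41)² = 328.2 kg·m².
Added inertia Σmr² = (23.7)(0.718)² + (19.6)(1.64)² + (38.4)(1.09)² = 110.6 kg·m²; I_f = 328.2 + 110.6 = 438.7 kg·m².
ω_f = I_p ω_i / I_f = (328.2)(78.2) / 438.7 = 58.49 rpm.
KE_i = ½(328.2)(8.189 rad/s)² = 11000 J; KE_f = ½(438.7)(6.125)² = 8230 J.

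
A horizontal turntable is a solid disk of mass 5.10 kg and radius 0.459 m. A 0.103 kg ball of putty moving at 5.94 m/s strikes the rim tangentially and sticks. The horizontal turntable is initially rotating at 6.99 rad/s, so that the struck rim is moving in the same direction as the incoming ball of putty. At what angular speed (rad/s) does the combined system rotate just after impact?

|ω_f| ≈ 7.22 rad/s

About the axle the impulsive forces during the collision are internal, so angular momentum about that axis is conserved.
I_p = ½(5.10)(0.459)² = 0.5372 kg·m². Taking the sense of the ball of putty's angular momentum as positive, L_{ball} = m v R = (0.103)(5.94)(0.459) = 0.2808 kg·m²/s.
L_i = +I_p ω_p + m v R = +(0.5372)(6.99) + 0.2808 = 4.036 kg·m²/s.
After sticking, I_f = I_p + m R² = 0.5372 + (0.103)(0.459)² = 0.5589 kg·m².
ω_f = L_i / I_f = 4.036 / 0.5589 = 7.221 rad/s.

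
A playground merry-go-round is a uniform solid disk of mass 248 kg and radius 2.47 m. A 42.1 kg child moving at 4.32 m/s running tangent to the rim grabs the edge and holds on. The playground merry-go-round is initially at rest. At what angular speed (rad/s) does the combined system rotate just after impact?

|ω_f| ≈ 0.443 rad/s

About the axle the impulsive forces during the collision are internal, so angular momentum about that axis is conserved.
I_p = ½(248)(2.47)² = 756.5 kg·m². Taking the sense of the child's angular momentum as positive, L_{child} = m v R = (42.1)(4.32)(2.47) = 449.2 kg·m²/s.
L_i = 0 + 449.2 = 449.2 kg·m²/s.
After sticking, I_f = I_p + m R² = 756.5 + (42.1)(2.47)² = 1013 kg·m².
ω_f = L_i / I_f = 449.2 / 1013 = 0.4433 rad/s.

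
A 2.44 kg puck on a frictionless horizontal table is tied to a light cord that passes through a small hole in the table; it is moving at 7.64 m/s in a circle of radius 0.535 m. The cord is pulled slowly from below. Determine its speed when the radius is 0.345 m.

Central (radial) force ⇒ zero torque about the center ⇒ m v r is constant.
v₂ = v₁ r₁ / r₂ = (7.64)(0.535) / (0.345) = 11.85 m/s.

v₂ ≈ 11.8 m/s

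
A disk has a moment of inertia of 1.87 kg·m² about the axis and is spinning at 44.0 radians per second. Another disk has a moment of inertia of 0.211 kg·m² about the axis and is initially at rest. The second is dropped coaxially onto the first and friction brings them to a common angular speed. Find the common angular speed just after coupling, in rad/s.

No external torque acts about the common axis, so total angular momentum is conserved.
Taking A's sense as positive: L = (1.870)(44.0) = 82.28 kg·m²·rad/s.
Combined I = 1.870 + 0.2110 = 2.081 kg·m².
ω_f = L / I = 82.28 / 2.081 = 39.54 rad/s.

|ω_f| ≈ 39.5 rad/s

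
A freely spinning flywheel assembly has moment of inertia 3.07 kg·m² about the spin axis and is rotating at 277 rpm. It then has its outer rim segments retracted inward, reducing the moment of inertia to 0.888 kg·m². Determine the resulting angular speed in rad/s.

No external torque acts about the spin axis, so angular momentum is conserved.
ω₂ = I₁ω₁ / I₂ = (3.070)(277 rpm) / (0.8880) = 957.6 rpm = 100.3 rad/s.

ω₂ ≈ 100 rad/s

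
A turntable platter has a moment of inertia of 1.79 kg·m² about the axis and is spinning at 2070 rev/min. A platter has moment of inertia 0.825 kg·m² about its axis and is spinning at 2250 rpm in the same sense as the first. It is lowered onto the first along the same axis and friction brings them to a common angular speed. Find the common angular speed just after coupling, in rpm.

|ω_f| ≈ 2130 rpm

The coupling torques are internal; angular momentum about the shared axis is conserved.
Taking A's sense as positive: L = (1.790)(2070) + (0.8250)(2250) = 5562 kg·m²·rpm.
Combined I = 1.790 + 0.8250 = 2.615 kg·m².
ω_f = L / I = 5562 / 2.615 = 2127 rpm.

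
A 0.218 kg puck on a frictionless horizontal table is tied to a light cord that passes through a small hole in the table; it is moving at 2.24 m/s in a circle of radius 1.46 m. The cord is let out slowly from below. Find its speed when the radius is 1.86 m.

v₂ ≈ 1.76 m/s

The only horizontal force on the mass is along the cord (radial), so it exerts no torque about the hole and angular momentum m v r is conserved.
v₂ = v₁ r₁ / r₂ = (2.24)(1.46) / (1.86) = 1.758 m/s.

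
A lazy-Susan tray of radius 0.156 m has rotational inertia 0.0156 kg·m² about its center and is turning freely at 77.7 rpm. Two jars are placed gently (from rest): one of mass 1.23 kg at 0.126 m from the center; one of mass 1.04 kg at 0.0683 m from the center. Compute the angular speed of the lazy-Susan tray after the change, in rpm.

ω_f ≈ 30.3 rpm

No external torque acts about the center; L_before = L_after.
Added inertia Σmr² = (1.23)(0.126)² + (1.04)(0.0683)² = 0.02438 kg·m²; I_f = 0.01560 + 0.02438 = 0.03998 kg·m².
ω_f = I_p ω_i / I_f = (0.01560)(77.7) / 0.03998 = 30.32 rpm.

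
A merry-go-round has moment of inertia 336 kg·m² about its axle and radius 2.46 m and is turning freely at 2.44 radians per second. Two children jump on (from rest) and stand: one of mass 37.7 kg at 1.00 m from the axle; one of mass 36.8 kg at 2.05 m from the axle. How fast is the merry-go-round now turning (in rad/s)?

ω_f ≈ 1.55 rad/s

No external torque acts about the axle; L_before = L_after.
Added inertia Σmr² = (37.7)(1.00)² + (36.8)(2.05)² = 192.4 kg·m²; I_f = 336.0 + 192.4 = 528.4 kg·m².
ω_f = I_p ω_i / I_f = (336.0)(2.44) / 528.4 = 1.552 rad/s.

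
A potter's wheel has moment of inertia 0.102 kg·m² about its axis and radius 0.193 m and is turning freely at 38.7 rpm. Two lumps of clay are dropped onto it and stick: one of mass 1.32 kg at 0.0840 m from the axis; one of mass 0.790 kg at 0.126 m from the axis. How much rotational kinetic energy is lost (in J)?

The added mass arrives with no angular momentum about the axis, and any external torque about the axis is negligible, so the system's angular momentum is conserved.
Added inertia Σmr² = (1.32)(0.0840)² + (0.790)(0.126)² = 0.02186 kg·m²; I_f = 0.1020 + 0.02186 = 0.1239 kg·m².
ω_f = I_p ω_i / I_f = (0.1020)(38.7) / 0.1239 = 31.87 rpm.
KE_i = ½(0.1020)(4.053 rad/s)² = 0.8376 J; KE_f = ½(0.1239)(3.338)² = 0.6898 J.

energy lost ≈ 0.148 J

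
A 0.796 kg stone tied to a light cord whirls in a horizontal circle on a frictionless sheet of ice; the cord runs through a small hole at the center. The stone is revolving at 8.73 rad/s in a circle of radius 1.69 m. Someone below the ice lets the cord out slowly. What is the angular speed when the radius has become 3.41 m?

No torque about the axis ⇒ m r₁² ω₁ = m r₂² ω₂.
ω₂ = ω₁ (r₁/r₂)² = (8.73)(1.69/3.41)² = 2.144 rad/s.

ω₂ ≈ 2.14 rad/s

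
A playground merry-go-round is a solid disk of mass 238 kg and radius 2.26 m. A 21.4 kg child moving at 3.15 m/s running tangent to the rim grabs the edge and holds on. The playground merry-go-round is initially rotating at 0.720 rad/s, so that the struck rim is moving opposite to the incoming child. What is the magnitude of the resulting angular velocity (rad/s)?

|ω_f| ≈ 0.398 rad/s

The axle reaction passes through the axle and exerts no torque about it; angular momentum about the axle is conserved through the impact.
I_p = ½(238)(2.26)² = 607.8 kg·m². Taking the sense of the child's angular momentum as positive, L_{child} = m v R = (21.4)(3.15)(2.26) = 152.3 kg·m²/s.
L_i = −I_p ω_p + m v R = −(607.8)(0.720) + 152.3 = -285.3 kg·m²/s.
After sticking, I_f = I_p + m R² = 607.8 + (21.4)(2.26)² = 717.1 kg·m².
ω_f = L_i / I_f = -285.3 / 717.1 = -0.3978 rad/s.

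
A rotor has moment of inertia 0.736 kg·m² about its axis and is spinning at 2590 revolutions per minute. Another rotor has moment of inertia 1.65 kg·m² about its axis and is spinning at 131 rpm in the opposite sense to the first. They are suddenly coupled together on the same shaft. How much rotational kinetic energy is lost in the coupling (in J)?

ΔKE lost ≈ 20700 J

The coupling torques are internal; angular momentum about the shared axis is conserved.
Taking A's sense as positive: L = (0.7360)(2590) − (1.650)(131) = 1690 kg·m²·rpm.
Combined I = 0.7360 + 1.650 = 2.386 kg·m².
ω_f = L / I = 1690 / 2.386 = 708.3 rpm.
KE_i = ½ΣIω² = 27230 J; KE_f = ½(2.386)(74.18)² = 6564 J.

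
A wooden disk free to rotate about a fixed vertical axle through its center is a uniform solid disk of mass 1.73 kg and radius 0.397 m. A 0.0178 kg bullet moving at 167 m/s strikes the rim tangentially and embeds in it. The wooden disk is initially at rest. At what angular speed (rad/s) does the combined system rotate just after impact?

About the axle the impulsive forces during the collision are internal, so angular momentum about that axis is conserved.
I_p = ½(1.73)(0.397)² = 0.1363 kg·m². Taking the sense of the bullet's angular momentum as positive, L_{bullet} = m v R = (0.0178)(167)(0.397) = 1.180 kg·m²/s.
L_i = 0 + 1.180 = 1.180 kg·m²/s.
After sticking, I_f = I_p + m R² = 0.1363 + (0.0178)(0.397)² = 0.1391 kg·m².
ω_f = L_i / I_f = 1.180 / 0.1391 = 8.482 rad/s.

|ω_f| ≈ 8.48 rad/s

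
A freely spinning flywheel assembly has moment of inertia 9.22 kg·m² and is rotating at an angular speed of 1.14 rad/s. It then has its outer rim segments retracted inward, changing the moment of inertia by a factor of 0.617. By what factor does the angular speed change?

No external torque acts about the spin axis, so angular momentum is conserved.
I₂ = 0.617 × 9.22 = 5.689 kg·m².
ω₂/ω₁ = I₁/I₂ = 9.220 / 5.689 = 1.621.

ω₂/ω₁ ≈ 1.62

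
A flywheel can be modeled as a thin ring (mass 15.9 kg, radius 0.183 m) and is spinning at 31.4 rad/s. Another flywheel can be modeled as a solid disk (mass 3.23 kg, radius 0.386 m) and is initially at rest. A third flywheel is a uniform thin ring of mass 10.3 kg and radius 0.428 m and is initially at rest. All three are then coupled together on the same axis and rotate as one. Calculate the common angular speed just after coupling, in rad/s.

|ω_f| ≈ 6.29 rad/s

No external torque acts about the common axis, so total angular momentum is conserved.
Moments of inertia: I_A = (15.9)(0.183)² = 0.5325 kg·m²; I_B = ½(3.23)(0.386)² = 0.2406 kg·m²; I_C = (10.3)(0.428)² = 1.887 kg·m².
Taking A's sense as positive: L = (0.5325)(31.4) = 16.72 kg·m²·rad/s.
Combined I = 0.5325 + 0.2406 + 1.887 = 2.660 kg·m².
ω_f = L / I = 16.72 / 2.660 = 6.286 rad/s.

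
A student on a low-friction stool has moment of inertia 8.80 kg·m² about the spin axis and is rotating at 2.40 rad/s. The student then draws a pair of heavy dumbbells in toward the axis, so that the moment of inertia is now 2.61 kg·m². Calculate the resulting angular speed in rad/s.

With no external torque about the axis, L is conserved: I₁ω₁ = I₂ω₂.
ω₂ = I₁ω₁ / I₂ = (8.800)(2.40 rad/s) / (2.610) = 8.092 rad/s.

ω₂ ≈ 8.09 rad/s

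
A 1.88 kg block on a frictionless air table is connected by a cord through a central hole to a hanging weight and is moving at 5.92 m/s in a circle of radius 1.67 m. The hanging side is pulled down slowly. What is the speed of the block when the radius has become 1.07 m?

The only horizontal force on the mass is along the cord (radial), so it exerts no torque about the hole and angular momentum m v r is conserved.
v₂ = v₁ r₁ / r₂ = (5.92)(1.67) / (1.07) = 9.240 m/s.

v₂ ≈ 9.24 m/s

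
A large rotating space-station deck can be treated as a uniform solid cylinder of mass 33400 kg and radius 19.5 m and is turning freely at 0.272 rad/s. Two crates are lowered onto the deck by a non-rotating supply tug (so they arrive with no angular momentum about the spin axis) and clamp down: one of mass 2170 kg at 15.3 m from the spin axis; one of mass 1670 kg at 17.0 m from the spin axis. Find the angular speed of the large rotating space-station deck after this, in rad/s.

ω_f ≈ 0.235 rad/s

The added mass arrives with no angular momentum about the spin axis, and any external torque about the spin axis is negligible, so the system's angular momentum is conserved.
I_p = ½(33400)(19.5)² = 6.350e+06 kg·m².
Added inertia Σmr² = (2170)(15.3)² + (1670)(17.0)² = 9.906e+05 kg·m²; I_f = 6.350e+06 + 9.906e+05 = 7.341e+06 kg·m².
ω_f = I_p ω_i / I_f = (6.350e+06)(0.272) / 7.341e+06 = 0.2353 rad/s.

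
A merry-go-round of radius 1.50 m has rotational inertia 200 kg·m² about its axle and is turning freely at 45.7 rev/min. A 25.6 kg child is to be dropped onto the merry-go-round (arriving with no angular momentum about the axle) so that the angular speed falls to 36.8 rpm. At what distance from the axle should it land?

r ≈ 1.37 m

No external torque acts about the axle; L_before = L_after.
I_p ω_i = (I_p + m r²) ω_f ⇒ m r² = I_p(ω_i/ω_f − 1) = 200.0(45.7/36.8 − 1) = 48.37 kg·m².
r = √(48.37/25.6) = 1.375 m.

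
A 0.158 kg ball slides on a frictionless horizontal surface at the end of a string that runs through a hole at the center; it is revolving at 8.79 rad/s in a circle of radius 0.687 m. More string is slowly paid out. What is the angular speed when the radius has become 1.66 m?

No torque about the axis ⇒ m r₁² ω₁ = m r₂² ω₂.
ω₂ = ω₁ (r₁/r₂)² = (8.79)(0.687/1.66)² = 1.506 rad/s.

ω₂ ≈ 1.51 rad/s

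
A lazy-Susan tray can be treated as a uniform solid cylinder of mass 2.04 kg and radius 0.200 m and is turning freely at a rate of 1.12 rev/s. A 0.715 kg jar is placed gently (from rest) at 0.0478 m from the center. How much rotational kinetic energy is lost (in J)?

The added mass arrives with no angular momentum about the center, and any external torque about the center is negligible, so the system's angular momentum is conserved.
I_p = ½(2.04)(0.200)² = 0.04080 kg·m².
Added inertia Σmr² = (0.715)(0.0478)² = 0.001634 kg·m²; I_f = 0.04080 + 0.001634 = 0.04243 kg·m².
ω_f = I_p ω_i / I_f = (0.04080)(1.12) / 0.04243 = 1.077 rev/s.
KE_i = ½(0.04080)(7.037 rad/s)² = 1.010 J; KE_f = ½(0.04243)(6.766)² = 0.9713 J.

energy lost ≈ 0.0389 J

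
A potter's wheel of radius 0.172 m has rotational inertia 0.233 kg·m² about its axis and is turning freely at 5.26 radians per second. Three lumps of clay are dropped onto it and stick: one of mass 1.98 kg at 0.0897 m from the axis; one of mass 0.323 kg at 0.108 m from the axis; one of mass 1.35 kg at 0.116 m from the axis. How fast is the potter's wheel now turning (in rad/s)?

ω_f ≈ 4.52 rad/s

No external torque acts about the axis; L_before = L_after.
Added inertia Σmr² = (1.98)(0.0897)² + (0.323)(0.108)² + (1.35)(0.116)² = 0.03786 kg·m²; I_f = 0.2330 + 0.03786 = 0.2709 kg·m².
ω_f = I_p ω_i / I_f = (0.2330)(5.26) / 0.2709 = 4.525 rad/s.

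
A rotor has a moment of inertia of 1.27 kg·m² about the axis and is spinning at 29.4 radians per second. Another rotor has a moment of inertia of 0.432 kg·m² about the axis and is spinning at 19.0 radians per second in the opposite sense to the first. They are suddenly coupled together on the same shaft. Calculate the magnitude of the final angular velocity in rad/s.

No external torque acts about the common axis, so total angular momentum is conserved.
Taking A's sense as positive: L = (1.270)(29.4) − (0.4320)(19.0) = 29.13 kg·m²·rad/s.
Combined I = 1.270 + 0.4320 = 1.702 kg·m².
ω_f = L / I = 29.13 / 1.702 = 17.12 rad/s.

|ω_f| ≈ 17.1 rad/s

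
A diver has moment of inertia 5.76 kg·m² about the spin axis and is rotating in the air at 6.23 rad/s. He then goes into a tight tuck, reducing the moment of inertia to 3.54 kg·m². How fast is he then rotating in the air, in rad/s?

With no external torque about the axis, L is conserved: I₁ω₁ = I₂ω₂.
ω₂ = I₁ω₁ / I₂ = (5.760)(6.23 rad/s) / (3.540) = 10.14 rad/s.

ω₂ ≈ 10.1 rad/s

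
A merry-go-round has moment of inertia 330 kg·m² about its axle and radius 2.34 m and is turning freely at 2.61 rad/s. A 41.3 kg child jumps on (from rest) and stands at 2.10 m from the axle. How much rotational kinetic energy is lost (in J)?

The added mass arrives with no angular momentum about the axle, and any external torque about the axle is negligible, so the system's angular momentum is conserved.
Added inertia Σmr² = (41.3)(2.10)² = 182.1 kg·m²; I_f = 330.0 + 182.1 = 512.1 kg·m².
ω_f = I_p ω_i / I_f = (330.0)(2.61) / 512.1 = 1.682 rad/s.
KE_i = ½(330.0)(2.610 rad/s)² = 1124 J; KE_f = ½(512.1)(1.682)² = 724.3 J.

energy lost ≈ 400 J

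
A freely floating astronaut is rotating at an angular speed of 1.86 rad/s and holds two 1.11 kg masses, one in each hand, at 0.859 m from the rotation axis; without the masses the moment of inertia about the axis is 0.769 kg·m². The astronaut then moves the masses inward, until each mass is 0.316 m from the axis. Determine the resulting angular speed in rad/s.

ω₂ ≈ 4.52 rad/s

With no external torque about the axis, L is conserved: I₁ω₁ = I₂ω₂.
I₁ = 0.769 + 2(1.11)(0.859)² = 2.407 kg·m²; I₂ = 0.769 + 2(1.11)(0.316)² = 0.9907 kg·m².
ω₂ = I₁ω₁ / I₂ = (2.407)(1.86 rad/s) / (0.9907) = 4.519 rad/s.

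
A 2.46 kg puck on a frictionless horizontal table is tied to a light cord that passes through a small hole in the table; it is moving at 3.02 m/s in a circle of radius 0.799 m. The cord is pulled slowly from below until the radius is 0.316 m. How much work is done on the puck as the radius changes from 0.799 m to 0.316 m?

W ≈ 60.5 J

The only horizontal force on the mass is along the cord (radial), so it exerts no torque about the hole and angular momentum m v r is conserved.
v₂ = v₁ r₁ / r₂ = (3.02)(0.799) / (0.316) = 7.636 m/s.
W = ΔKE = ½m(v₂² − v₁²) = 60.50 J.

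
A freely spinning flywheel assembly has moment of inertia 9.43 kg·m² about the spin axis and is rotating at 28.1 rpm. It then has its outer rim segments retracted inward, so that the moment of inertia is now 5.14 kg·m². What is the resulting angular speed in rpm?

ω₂ ≈ 51.6 rpm

Angular momentum about the spin axis is conserved since the torque about it is zero.
ω₂ = I₁ω₁ / I₂ = (9.430)(28.1 rpm) / (5.140) = 51.55 rpm.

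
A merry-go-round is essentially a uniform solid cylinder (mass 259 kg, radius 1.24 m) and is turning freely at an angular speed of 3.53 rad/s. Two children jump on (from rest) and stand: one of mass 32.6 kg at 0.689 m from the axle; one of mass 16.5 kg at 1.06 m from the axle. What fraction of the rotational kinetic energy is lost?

The added mass arrives with no angular momentum about the axle, and any external torque about the axle is negligible, so the system's angular momentum is conserved.
I_p = ½(259)(1.24)² = 199.1 kg·m².
Added inertia Σmr² = (32.6)(0.689)² + (16.5)(1.06)² = 34.02 kg·m²; I_f = 199.1 + 34.02 = 233.1 kg·m².
ω_f = I_p ω_i / I_f = (199.1)(3.53) / 233.1 = 3.015 rad/s.
KE_i = ½(199.1)(3.530 rad/s)² = 1241 J; KE_f = ½(233.1)(3.015)² = 1060 J.
Fraction lost = 0.1459.

fraction ≈ 0.146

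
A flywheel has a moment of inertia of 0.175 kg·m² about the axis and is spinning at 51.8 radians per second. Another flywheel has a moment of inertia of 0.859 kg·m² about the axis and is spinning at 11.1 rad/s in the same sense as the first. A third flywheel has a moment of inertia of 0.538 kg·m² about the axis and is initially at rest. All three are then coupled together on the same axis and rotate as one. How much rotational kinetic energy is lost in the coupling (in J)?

No external torque acts about the common axis, so total angular momentum is conserved.
Taking A's sense as positive: L = (0.1750)(51.8) + (0.8590)(11.1) = 18.60 kg·m²·rad/s.
Combined I = 0.1750 + 0.8590 + 0.5380 = 1.572 kg·m².
ω_f = L / I = 18.60 / 1.572 = 11.83 rad/s.
KE_i = ½ΣIω² = 287.7 J; KE_f = ½(1.572)(11.83)² = 110.0 J.

ΔKE lost ≈ 178 J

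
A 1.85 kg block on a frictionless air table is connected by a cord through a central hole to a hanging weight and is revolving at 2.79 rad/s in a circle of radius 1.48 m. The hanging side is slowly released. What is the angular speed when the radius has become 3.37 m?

No torque about the axis ⇒ m r₁² ω₁ = m r₂² ω₂.
ω₂ = ω₁ (r₁/r₂)² = (2.79)(1.48/3.37)² = 0.5381 rad/s.

ω₂ ≈ 0.538 rad/s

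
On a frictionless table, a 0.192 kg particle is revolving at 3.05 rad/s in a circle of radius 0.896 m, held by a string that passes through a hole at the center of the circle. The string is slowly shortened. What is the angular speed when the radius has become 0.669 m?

ω₂ ≈ 5.47 rad/s

The constraining force is radial, so m r² ω about the center is conserved.
ω₂ = ω₁ (r₁/r₂)² = (3.05)(0.896/0.669)² = 5.471 rad/s.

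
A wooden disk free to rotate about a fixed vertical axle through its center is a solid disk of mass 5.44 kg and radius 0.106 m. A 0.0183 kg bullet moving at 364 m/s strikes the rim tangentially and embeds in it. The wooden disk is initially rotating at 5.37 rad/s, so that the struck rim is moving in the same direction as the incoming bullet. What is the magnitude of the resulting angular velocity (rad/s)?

|ω_f| ≈ 28.3 rad/s

The axle reaction passes through the axle and exerts no torque about it; angular momentum about the axle is conserved through the impact.
I_p = ½(5.44)(0.106)² = 0.03056 kg·m². Taking the sense of the bullet's angular momentum as positive, L_{bullet} = m v R = (0.0183)(364)(0.106) = 0.7061 kg·m²/s.
L_i = +I_p ω_p + m v R = +(0.03056)(5.37) + 0.7061 = 0.8702 kg·m²/s.
After sticking, I_f = I_p + m R² = 0.03056 + (0.0183)(0.106)² = 0.03077 kg·m².
ω_f = L_i / I_f = 0.8702 / 0.03077 = 28.28 rad/s.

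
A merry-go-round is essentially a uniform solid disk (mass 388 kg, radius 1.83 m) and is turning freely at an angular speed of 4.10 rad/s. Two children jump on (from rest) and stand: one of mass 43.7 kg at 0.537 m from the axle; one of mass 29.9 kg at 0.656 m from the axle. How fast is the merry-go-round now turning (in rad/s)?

No external torque acts about the axle; L_before = L_after.
I_p = ½(388)(1.83)² = 649.7 kg·m².
Added inertia Σmr² = (43.7)(0.537)² + (29.9)(0.656)² = 25.47 kg·m²; I_f = 649.7 + 25.47 = 675.2 kg·m².
ω_f = I_p ω_i / I_f = (649.7)(4.10) / 675.2 = 3.945 rad/s.

ω_f ≈ 3.95 rad/s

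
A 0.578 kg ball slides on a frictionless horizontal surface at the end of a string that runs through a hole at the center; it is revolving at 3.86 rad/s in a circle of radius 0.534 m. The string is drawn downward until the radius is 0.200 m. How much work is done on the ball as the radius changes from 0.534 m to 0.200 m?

W ≈ 7.53 J

The constraining force is radial, so m r² ω about the center is conserved.
ω₂ = ω₁ (r₁/r₂)² = (3.86)(0.534/0.200)² = 27.52 rad/s.
W = ΔKE = ½m(v₂² − v₁²) = 7.526 J.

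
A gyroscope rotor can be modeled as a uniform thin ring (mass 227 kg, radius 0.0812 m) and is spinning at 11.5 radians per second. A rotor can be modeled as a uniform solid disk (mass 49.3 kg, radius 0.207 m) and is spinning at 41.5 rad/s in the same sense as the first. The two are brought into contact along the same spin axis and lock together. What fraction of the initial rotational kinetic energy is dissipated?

No external torque acts about the common axis, so total angular momentum is conserved.
Moments of inertia: I_A = (227)(0.0812)² = 1.497 kg·m²; I_B = ½(49.3)(0.207)² = 1.056 kg·m².
Taking A's sense as positive: L = (1.497)(11.5) + (1.056)(41.5) = 61.05 kg·m²·rad/s.
Combined I = 1.497 + 1.056 = 2.553 kg·m².
ω_f = L / I = 61.05 / 2.553 = 23.91 rad/s.
KE_i = ½ΣIω² = 1009 J; KE_f = ½(2.553)(23.91)² = 729.9 J.
Fraction dissipated = (KE_i − KE_f)/KE_i = 0.2763.

fraction ≈ 0.276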